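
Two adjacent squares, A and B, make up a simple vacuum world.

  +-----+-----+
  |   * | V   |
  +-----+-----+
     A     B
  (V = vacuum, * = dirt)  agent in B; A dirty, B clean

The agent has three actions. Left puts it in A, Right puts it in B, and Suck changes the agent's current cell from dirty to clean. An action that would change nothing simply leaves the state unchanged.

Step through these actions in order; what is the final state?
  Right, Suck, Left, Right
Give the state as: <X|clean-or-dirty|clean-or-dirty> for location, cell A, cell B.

<B|dirty|clean>

t=1 Right ⇒ <B|dirty|clean>
t=2 Suck ⇒ <B|dirty|clean>
t=3 Left ⇒ <A|dirty|clean>
t=4 Right ⇒ <B|dirty|clean>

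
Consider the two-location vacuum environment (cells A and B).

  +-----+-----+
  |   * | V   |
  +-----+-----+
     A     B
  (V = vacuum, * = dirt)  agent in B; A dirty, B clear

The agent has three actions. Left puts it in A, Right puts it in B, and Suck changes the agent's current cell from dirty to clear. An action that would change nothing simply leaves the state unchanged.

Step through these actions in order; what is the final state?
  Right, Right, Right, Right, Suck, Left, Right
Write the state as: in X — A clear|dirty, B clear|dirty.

in B — A dirty, B clear

[1] after Right: in B — A dirty, B clear
[2] after Right: in B — A dirty, B clear
[3] after Right: in B — A dirty, B clear
[4] after Right: in B — A dirty, B clear
[5] after Suck: in B — A dirty, B clear
[6] after Left: in A — A dirty, B clear
[7] after Right: in B — A dirty, B clear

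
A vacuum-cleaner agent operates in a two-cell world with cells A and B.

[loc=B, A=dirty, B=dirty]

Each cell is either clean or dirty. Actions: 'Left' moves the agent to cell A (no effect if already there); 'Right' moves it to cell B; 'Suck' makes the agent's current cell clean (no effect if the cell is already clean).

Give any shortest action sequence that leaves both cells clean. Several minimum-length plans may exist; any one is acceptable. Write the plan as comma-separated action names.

1. Suck → in B — A dirty, B clean
2. Left → in A — A dirty, B clean
3. Suck → in A — A clean, B clean
min 3: Suck B + move + Suck A

Suck, Left, Suck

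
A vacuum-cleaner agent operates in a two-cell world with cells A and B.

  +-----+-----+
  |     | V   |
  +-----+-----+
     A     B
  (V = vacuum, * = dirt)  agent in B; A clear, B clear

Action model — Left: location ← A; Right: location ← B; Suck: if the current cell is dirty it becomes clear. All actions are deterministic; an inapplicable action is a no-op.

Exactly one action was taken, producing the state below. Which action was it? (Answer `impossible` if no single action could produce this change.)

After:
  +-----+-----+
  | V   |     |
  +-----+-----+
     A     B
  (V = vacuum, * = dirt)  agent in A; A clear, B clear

try  Left: loc=A A=clear B=clear  ← match
try Right: loc=B A=clear B=clear
try  Suck: loc=B A=clear B=clear

Left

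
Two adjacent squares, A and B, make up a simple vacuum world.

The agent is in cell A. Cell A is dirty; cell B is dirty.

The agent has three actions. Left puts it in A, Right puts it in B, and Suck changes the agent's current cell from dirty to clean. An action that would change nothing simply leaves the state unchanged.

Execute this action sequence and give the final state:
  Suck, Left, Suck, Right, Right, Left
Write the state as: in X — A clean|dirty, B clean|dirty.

Suck (#1): in A — A clean, B dirty
Left (#2): in A — A clean, B dirty
Suck (#3): in A — A clean, B dirty
Right (#4): in B — A clean, B dirty
Right (#5): in B — A clean, B dirty
Left (#6): in A — A clean, B dirty

in A — A clean, B dirty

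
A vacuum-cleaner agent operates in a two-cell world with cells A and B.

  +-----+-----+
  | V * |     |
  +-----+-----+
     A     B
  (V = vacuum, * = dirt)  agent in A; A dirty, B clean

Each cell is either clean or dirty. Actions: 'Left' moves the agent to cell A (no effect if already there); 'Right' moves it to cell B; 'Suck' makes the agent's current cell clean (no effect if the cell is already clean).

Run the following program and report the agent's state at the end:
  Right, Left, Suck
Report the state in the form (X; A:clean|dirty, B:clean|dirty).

(A; A:clean, B:clean)

step 1/3 (Right): (B; A:dirty, B:clean)
step 2/3 (Left): (A; A:dirty, B:clean)
step 3/3 (Suck): (A; A:clean, B:clean)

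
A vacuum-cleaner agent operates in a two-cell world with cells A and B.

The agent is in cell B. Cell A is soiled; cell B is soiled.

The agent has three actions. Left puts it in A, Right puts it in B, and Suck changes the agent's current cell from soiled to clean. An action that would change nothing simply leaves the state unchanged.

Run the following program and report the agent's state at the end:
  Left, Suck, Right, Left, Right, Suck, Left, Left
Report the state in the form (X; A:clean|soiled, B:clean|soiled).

(A; A:clean, B:clean)

1) do Left; now (A; A:soiled, B:soiled)
2) do Suck; now (A; A:clean, B:soiled)
3) do Right; now (B; A:clean, B:soiled)
4) do Left; now (A; A:clean, B:soiled)
5) do Right; now (B; A:clean, B:soiled)
6) do Suck; now (B; A:clean, B:clean)
7) do Left; now (A; A:clean, B:clean)
8) do Left; now (A; A:clean, B:clean)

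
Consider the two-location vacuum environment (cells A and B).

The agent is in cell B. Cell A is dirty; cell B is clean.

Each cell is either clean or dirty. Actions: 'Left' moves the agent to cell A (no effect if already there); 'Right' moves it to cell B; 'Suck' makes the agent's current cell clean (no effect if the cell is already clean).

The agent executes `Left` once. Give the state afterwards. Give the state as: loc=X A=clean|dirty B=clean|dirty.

loc=A A=dirty B=clean

start: loc=B A=dirty B=clean
1) do Left; now loc=A A=dirty B=clean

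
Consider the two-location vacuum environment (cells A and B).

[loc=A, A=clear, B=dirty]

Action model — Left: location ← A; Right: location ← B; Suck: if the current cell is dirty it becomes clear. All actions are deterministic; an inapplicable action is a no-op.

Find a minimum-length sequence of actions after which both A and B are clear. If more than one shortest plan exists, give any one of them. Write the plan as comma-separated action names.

1. Right → in B — A clear, B dirty
2. Suck → in B — A clear, B clear
min 2: go B then Suck

Right, Suck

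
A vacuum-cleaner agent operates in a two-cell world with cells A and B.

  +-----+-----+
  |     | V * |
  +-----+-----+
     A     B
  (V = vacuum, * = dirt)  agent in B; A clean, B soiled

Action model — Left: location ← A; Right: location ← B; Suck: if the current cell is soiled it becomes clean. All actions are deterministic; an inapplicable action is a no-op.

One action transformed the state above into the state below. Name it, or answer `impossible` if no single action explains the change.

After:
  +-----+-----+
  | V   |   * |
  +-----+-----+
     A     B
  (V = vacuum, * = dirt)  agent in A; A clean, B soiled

Left

try  Left: loc=A A=clean B=soiled  ← match
try Right: loc=B A=clean B=soiled
try  Suck: loc=B A=clean B=clean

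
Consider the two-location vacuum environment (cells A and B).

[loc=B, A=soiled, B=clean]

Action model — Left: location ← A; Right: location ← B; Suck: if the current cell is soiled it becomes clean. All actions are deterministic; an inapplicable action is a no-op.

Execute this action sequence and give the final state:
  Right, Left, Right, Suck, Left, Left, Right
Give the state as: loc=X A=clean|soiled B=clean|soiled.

loc=B A=soiled B=clean

1. Right → loc=B A=soiled B=clean
2. Left → loc=A A=soiled B=clean
3. Right → loc=B A=soiled B=clean
4. Suck → loc=B A=soiled B=clean
5. Left → loc=A A=soiled B=clean
6. Left → loc=A A=soiled B=clean
7. Right → loc=B A=soiled B=clean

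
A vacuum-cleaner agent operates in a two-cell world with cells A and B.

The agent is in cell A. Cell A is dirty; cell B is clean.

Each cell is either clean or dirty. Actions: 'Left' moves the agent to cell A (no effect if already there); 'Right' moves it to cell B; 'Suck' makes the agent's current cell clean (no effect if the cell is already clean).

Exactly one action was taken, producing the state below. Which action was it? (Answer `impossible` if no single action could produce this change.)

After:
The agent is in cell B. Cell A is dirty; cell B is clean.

Right

try  Left: in A — A dirty, B clean
try Right: in B — A dirty, B clean  ← match
try  Suck: in A — A clean, B clean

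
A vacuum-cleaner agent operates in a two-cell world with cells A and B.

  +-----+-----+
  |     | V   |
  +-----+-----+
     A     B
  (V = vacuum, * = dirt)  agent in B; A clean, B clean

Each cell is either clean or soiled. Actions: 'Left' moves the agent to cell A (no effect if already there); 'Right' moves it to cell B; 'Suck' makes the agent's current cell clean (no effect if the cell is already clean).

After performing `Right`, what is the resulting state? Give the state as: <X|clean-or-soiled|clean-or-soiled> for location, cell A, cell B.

start: <B|clean|clean>
1. Right → <B|clean|clean>

<B|clean|clean>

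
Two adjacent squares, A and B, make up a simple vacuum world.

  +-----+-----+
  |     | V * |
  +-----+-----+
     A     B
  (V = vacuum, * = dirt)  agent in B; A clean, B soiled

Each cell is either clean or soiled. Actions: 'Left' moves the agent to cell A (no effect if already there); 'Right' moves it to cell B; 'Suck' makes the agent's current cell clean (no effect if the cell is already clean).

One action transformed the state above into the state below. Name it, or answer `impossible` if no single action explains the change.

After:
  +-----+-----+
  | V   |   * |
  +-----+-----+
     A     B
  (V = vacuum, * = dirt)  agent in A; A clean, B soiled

try  Left: loc=A A=clean B=soiled  ← match
try Right: loc=B A=clean B=soiled
try  Suck: loc=B A=clean B=clean

Left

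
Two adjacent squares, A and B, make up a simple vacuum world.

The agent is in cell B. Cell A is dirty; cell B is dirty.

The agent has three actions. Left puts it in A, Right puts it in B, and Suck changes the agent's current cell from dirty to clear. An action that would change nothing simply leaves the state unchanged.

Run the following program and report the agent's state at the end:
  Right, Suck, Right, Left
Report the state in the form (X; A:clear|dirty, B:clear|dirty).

[1] after Right: (B; A:dirty, B:dirty)
[2] after Suck: (B; A:dirty, B:clear)
[3] after Right: (B; A:dirty, B:clear)
[4] after Left: (A; A:dirty, B:clear)

(A; A:dirty, B:clear)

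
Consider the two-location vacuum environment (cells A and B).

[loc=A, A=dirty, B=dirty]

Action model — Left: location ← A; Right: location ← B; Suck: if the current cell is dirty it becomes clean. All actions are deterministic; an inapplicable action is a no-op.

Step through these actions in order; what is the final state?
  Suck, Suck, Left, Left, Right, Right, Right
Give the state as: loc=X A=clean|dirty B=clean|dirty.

loc=B A=clean B=dirty

step 1/7 (Suck): loc=A A=clean B=dirty
step 2/7 (Suck): loc=A A=clean B=dirty
step 3/7 (Left): loc=A A=clean B=dirty
step 4/7 (Left): loc=A A=clean B=dirty
step 5/7 (Right): loc=B A=clean B=dirty
step 6/7 (Right): loc=B A=clean B=dirty
step 7/7 (Right): loc=B A=clean B=dirty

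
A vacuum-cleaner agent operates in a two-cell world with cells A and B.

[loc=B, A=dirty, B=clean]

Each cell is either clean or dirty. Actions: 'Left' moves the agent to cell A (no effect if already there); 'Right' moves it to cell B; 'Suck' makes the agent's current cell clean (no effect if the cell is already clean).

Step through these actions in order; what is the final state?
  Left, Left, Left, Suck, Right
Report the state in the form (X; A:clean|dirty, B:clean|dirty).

(B; A:clean, B:clean)

1) do Left; now (A; A:dirty, B:clean)
2) do Left; now (A; A:dirty, B:clean)
3) do Left; now (A; A:dirty, B:clean)
4) do Suck; now (A; A:clean, B:clean)
5) do Right; now (B; A:clean, B:clean)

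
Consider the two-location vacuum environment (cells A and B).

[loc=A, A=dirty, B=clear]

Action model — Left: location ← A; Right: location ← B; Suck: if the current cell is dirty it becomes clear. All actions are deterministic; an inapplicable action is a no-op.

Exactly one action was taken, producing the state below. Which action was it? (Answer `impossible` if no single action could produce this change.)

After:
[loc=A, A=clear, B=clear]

Suck

try  Left: (A; A:dirty, B:clear)
try Right: (B; A:dirty, B:clear)
try  Suck: (A; A:clear, B:clear)  ← match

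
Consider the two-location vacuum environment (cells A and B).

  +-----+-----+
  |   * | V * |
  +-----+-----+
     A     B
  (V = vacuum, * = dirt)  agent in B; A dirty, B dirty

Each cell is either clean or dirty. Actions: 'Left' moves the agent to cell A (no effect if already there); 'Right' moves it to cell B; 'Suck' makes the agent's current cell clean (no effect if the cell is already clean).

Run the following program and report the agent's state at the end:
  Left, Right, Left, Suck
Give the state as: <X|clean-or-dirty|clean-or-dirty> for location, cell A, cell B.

step 1/4 (Left): <A|dirty|dirty>
step 2/4 (Right): <B|dirty|dirty>
step 3/4 (Left): <A|dirty|dirty>
step 4/4 (Suck): <A|clean|dirty>

<A|clean|dirty>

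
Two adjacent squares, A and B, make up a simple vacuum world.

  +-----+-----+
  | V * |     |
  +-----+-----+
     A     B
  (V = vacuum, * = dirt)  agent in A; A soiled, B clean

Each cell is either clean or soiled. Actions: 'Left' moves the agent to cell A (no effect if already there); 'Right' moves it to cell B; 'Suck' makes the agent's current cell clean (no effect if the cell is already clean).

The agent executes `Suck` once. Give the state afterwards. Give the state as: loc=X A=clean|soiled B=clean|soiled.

start: loc=A A=soiled B=clean
step 1/1 (Suck): loc=A A=clean B=clean

loc=A A=clean B=clean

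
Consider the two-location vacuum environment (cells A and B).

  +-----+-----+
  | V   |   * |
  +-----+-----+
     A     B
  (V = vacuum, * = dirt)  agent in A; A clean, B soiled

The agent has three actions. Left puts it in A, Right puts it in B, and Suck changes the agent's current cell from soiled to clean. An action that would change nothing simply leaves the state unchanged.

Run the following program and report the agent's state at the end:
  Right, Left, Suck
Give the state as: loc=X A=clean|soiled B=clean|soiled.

t=1 Right ⇒ loc=B A=clean B=soiled
t=2 Left ⇒ loc=A A=clean B=soiled
t=3 Suck ⇒ loc=A A=clean B=soiled

loc=A A=clean B=soiled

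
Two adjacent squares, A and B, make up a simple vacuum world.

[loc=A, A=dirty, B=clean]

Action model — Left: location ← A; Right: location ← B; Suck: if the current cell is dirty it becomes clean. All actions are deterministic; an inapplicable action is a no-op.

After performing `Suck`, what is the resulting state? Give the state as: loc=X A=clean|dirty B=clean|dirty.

start: loc=A A=dirty B=clean
1. Suck → loc=A A=clean B=clean

loc=A A=clean B=clean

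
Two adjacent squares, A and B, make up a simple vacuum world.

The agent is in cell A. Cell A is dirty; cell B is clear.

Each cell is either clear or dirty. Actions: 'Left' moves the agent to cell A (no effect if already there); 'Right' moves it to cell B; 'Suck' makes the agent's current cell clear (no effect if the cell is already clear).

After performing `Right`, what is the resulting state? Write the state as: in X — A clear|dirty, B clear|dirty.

start: in A — A dirty, B clear
Right (#1): in B — A dirty, B clear

in B — A dirty, B clear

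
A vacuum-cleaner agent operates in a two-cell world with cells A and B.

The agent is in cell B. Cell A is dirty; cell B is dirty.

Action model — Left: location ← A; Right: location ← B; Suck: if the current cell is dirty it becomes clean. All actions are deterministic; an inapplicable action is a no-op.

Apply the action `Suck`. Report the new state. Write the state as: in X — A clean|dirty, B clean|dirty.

start: in B — A dirty, B dirty
Suck (#1): in B — A dirty, B clean

in B — A dirty, B clean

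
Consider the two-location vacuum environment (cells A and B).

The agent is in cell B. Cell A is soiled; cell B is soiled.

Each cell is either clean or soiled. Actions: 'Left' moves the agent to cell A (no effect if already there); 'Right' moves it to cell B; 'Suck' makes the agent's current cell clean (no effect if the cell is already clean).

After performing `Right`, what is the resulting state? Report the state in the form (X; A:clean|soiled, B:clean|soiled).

start: (B; A:soiled, B:soiled)
1. Right → (B; A:soiled, B:soiled)

(B; A:soiled, B:soiled)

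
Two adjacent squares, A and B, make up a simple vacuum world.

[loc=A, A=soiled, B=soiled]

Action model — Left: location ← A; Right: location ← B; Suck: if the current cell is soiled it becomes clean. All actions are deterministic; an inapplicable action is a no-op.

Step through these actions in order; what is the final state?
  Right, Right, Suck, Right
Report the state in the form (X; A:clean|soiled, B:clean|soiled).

1. Right → (B; A:soiled, B:soiled)
2. Right → (B; A:soiled, B:soiled)
3. Suck → (B; A:soiled, B:clean)
4. Right → (B; A:soiled, B:clean)

(B; A:soiled, B:clean)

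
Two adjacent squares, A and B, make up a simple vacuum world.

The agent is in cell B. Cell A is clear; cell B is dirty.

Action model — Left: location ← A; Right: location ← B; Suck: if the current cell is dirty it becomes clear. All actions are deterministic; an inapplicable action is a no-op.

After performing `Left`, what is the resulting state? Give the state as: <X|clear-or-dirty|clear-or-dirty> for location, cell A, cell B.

<A|clear|dirty>

start: <B|clear|dirty>
[1] after Left: <A|clear|dirty>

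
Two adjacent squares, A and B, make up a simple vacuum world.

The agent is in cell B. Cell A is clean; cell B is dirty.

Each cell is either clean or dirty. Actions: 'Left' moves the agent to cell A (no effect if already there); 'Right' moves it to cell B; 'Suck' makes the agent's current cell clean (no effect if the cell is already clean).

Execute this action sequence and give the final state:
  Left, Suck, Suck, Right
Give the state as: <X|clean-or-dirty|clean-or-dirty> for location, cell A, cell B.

<B|clean|dirty>

1. Left → <A|clean|dirty>
2. Suck → <A|clean|dirty>
3. Suck → <A|clean|dirty>
4. Right → <B|clean|dirty>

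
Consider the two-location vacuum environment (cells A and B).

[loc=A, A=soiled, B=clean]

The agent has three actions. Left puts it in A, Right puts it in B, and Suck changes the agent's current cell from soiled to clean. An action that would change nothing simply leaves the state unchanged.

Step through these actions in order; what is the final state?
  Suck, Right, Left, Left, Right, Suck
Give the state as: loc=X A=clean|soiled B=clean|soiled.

step 1/6 (Suck): loc=A A=clean B=clean
step 2/6 (Right): loc=B A=clean B=clean
step 3/6 (Left): loc=A A=clean B=clean
step 4/6 (Left): loc=A A=clean B=clean
step 5/6 (Right): loc=B A=clean B=clean
step 6/6 (Suck): loc=B A=clean B=clean

loc=B A=clean B=clean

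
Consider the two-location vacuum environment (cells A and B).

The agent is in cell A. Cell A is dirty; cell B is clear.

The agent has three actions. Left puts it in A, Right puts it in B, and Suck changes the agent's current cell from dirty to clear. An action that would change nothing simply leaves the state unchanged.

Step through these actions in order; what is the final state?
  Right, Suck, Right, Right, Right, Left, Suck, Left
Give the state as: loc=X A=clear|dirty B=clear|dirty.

Right (#1): loc=B A=dirty B=clear
Suck (#2): loc=B A=dirty B=clear
Right (#3): loc=B A=dirty B=clear
Right (#4): loc=B A=dirty B=clear
Right (#5): loc=B A=dirty B=clear
Left (#6): loc=A A=dirty B=clear
Suck (#7): loc=A A=clear B=clear
Left (#8): loc=A A=clear B=clear

loc=A A=clear B=clear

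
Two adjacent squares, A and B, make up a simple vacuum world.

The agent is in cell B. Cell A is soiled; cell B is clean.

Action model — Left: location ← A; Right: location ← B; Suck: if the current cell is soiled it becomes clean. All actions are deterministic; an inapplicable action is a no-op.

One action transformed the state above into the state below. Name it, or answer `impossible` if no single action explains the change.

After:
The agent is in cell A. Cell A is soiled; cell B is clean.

Left

try  Left: <A|soiled|clean>  ← match
try Right: <B|soiled|clean>
try  Suck: <B|soiled|clean>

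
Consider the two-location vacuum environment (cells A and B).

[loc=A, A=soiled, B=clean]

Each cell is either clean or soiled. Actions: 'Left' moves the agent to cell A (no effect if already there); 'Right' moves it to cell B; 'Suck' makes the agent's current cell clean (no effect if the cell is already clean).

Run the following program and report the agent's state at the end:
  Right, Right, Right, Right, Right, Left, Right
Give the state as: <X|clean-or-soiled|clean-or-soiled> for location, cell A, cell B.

<B|soiled|clean>

[1] after Right: <B|soiled|clean>
[2] after Right: <B|soiled|clean>
[3] after Right: <B|soiled|clean>
[4] after Right: <B|soiled|clean>
[5] after Right: <B|soiled|clean>
[6] after Left: <A|soiled|clean>
[7] after Right: <B|soiled|clean>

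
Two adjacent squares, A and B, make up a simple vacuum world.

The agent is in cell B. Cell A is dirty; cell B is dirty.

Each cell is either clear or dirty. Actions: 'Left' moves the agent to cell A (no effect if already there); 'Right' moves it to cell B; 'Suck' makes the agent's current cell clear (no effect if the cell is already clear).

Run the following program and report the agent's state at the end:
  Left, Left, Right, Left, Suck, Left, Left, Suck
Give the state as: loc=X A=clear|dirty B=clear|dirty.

loc=A A=clear B=dirty

Left (#1): loc=A A=dirty B=dirty
Left (#2): loc=A A=dirty B=dirty
Right (#3): loc=B A=dirty B=dirty
Left (#4): loc=A A=dirty B=dirty
Suck (#5): loc=A A=clear B=dirty
Left (#6): loc=A A=clear B=dirty
Left (#7): loc=A A=clear B=dirty
Suck (#8): loc=A A=clear B=dirty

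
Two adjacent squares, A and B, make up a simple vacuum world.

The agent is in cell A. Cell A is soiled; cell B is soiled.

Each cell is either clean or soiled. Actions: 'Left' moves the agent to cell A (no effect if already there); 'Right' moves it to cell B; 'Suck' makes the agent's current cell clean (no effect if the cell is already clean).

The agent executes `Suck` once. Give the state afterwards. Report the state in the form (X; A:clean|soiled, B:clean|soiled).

start: (A; A:soiled, B:soiled)
[1] after Suck: (A; A:clean, B:soiled)

(A; A:clean, B:soiled)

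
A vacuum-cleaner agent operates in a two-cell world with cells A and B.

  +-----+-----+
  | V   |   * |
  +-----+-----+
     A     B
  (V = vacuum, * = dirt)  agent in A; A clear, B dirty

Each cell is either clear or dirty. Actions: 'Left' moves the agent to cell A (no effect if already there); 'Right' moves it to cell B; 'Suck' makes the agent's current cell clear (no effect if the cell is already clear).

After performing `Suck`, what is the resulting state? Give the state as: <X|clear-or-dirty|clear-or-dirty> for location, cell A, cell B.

start: <A|clear|dirty>
1) do Suck; now <A|clear|dirty>

<A|clear|dirty>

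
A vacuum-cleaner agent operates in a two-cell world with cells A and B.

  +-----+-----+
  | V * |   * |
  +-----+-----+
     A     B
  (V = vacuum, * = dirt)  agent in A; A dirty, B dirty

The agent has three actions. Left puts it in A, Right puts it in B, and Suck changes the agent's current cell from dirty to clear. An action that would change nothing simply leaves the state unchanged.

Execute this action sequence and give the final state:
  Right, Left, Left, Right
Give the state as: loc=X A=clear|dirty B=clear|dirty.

loc=B A=dirty B=dirty

step 1/4 (Right): loc=B A=dirty B=dirty
step 2/4 (Left): loc=A A=dirty B=dirty
step 3/4 (Left): loc=A A=dirty B=dirty
step 4/4 (Right): loc=B A=dirty B=dirty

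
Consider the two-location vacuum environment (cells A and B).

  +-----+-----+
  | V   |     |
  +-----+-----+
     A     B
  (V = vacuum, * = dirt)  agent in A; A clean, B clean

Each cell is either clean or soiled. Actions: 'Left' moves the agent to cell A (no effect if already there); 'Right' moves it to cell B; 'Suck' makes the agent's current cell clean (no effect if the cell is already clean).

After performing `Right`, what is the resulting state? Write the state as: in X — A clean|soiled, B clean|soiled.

in B — A clean, B clean

start: in A — A clean, B clean
Right (#1): in B — A clean, B clean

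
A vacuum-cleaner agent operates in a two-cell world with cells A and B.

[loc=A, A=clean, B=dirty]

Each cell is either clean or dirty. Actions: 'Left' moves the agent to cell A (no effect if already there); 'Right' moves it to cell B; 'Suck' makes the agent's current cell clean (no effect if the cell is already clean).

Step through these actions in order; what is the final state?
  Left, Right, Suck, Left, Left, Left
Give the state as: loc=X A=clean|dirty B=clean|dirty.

loc=A A=clean B=clean

[1] after Left: loc=A A=clean B=dirty
[2] after Right: loc=B A=clean B=dirty
[3] after Suck: loc=B A=clean B=clean
[4] after Left: loc=A A=clean B=clean
[5] after Left: loc=A A=clean B=clean
[6] after Left: loc=A A=clean B=clean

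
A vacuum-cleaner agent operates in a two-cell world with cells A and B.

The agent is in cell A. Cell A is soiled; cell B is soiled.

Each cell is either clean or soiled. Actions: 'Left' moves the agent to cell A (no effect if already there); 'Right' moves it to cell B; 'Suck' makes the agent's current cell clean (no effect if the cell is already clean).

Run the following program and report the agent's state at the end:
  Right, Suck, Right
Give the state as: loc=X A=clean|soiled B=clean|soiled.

loc=B A=soiled B=clean

1. Right → loc=B A=soiled B=soiled
2. Suck → loc=B A=soiled B=clean
3. Right → loc=B A=soiled B=clean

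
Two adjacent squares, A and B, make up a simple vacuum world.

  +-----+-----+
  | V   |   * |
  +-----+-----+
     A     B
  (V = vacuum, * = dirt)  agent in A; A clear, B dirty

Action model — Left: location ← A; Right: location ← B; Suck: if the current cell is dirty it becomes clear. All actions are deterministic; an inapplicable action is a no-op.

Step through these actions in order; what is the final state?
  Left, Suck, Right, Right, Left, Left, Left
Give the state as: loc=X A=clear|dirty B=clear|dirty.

loc=A A=clear B=dirty

1. Left → loc=A A=clear B=dirty
2. Suck → loc=A A=clear B=dirty
3. Right → loc=B A=clear B=dirty
4. Right → loc=B A=clear B=dirty
5. Left → loc=A A=clear B=dirty
6. Left → loc=A A=clear B=dirty
7. Left → loc=A A=clear B=dirty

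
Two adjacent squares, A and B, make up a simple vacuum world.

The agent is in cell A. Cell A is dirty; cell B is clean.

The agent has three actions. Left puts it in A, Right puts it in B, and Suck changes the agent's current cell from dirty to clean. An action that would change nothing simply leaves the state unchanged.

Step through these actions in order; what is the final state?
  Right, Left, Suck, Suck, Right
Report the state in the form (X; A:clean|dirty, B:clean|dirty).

(B; A:clean, B:clean)

1) do Right; now (B; A:dirty, B:clean)
2) do Left; now (A; A:dirty, B:clean)
3) do Suck; now (A; A:clean, B:clean)
4) do Suck; now (A; A:clean, B:clean)
5) do Right; now (B; A:clean, B:clean)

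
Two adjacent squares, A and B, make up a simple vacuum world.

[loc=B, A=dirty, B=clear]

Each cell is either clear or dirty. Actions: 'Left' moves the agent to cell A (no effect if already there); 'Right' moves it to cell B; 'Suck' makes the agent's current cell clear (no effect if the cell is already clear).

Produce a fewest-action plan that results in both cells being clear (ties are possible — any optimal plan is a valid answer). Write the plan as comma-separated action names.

Left, Suck

[1] after Left: in A — A dirty, B clear
[2] after Suck: in A — A clear, B clear
min 2: go A then Suck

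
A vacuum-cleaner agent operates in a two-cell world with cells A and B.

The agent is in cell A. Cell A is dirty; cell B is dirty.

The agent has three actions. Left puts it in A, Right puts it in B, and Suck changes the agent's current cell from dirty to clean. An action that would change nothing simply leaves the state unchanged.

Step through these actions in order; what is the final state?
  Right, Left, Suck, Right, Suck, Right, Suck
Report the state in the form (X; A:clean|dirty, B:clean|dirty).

step 1/7 (Right): (B; A:dirty, B:dirty)
step 2/7 (Left): (A; A:dirty, B:dirty)
step 3/7 (Suck): (A; A:clean, B:dirty)
step 4/7 (Right): (B; A:clean, B:dirty)
step 5/7 (Suck): (B; A:clean, B:clean)
step 6/7 (Right): (B; A:clean, B:clean)
step 7/7 (Suck): (B; A:clean, B:clean)

(B; A:clean, B:clean)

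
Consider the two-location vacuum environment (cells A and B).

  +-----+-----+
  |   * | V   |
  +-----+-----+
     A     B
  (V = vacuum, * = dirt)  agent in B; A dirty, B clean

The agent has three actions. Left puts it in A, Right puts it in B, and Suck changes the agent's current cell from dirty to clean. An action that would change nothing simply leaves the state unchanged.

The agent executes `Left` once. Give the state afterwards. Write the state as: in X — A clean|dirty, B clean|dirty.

in A — A dirty, B clean

start: in B — A dirty, B clean
step 1/1 (Left): in A — A dirty, B clean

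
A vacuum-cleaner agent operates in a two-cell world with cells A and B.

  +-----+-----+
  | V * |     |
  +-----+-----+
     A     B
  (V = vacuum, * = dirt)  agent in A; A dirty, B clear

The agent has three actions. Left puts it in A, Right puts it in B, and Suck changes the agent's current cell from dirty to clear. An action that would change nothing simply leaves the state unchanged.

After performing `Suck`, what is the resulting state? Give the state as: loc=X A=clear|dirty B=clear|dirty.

loc=A A=clear B=clear

start: loc=A A=dirty B=clear
1) do Suck; now loc=A A=clear B=clear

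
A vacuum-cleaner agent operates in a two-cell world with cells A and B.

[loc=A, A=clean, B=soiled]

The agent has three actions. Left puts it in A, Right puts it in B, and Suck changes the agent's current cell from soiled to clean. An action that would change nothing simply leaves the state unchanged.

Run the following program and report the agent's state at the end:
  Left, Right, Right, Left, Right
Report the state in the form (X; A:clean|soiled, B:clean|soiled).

1. Left → (A; A:clean, B:soiled)
2. Right → (B; A:clean, B:soiled)
3. Right → (B; A:clean, B:soiled)
4. Left → (A; A:clean, B:soiled)
5. Right → (B; A:clean, B:soiled)

(B; A:clean, B:soiled)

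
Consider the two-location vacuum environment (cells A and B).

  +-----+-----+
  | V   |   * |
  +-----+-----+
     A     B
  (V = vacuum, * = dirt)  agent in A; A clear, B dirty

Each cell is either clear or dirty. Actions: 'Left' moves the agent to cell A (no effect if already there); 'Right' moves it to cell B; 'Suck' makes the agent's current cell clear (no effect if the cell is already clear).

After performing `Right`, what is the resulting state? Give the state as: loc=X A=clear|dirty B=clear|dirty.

loc=B A=clear B=dirty

start: loc=A A=clear B=dirty
[1] after Right: loc=B A=clear B=dirty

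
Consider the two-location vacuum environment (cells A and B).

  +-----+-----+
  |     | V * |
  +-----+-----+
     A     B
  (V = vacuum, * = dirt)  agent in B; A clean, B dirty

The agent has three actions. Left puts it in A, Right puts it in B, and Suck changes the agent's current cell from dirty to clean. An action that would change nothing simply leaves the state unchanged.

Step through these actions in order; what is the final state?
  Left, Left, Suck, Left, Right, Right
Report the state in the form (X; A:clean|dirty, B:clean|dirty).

(B; A:clean, B:dirty)

step 1/6 (Left): (A; A:clean, B:dirty)
step 2/6 (Left): (A; A:clean, B:dirty)
step 3/6 (Suck): (A; A:clean, B:dirty)
step 4/6 (Left): (A; A:clean, B:dirty)
step 5/6 (Right): (B; A:clean, B:dirty)
step 6/6 (Right): (B; A:clean, B:dirty)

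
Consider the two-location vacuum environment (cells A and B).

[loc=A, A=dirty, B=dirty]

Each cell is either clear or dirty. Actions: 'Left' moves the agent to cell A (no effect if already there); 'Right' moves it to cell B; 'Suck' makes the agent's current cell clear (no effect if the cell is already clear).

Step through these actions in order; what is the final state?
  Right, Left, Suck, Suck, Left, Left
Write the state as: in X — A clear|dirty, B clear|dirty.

t=1 Right ⇒ in B — A dirty, B dirty
t=2 Left ⇒ in A — A dirty, B dirty
t=3 Suck ⇒ in A — A clear, B dirty
t=4 Suck ⇒ in A — A clear, B dirty
t=5 Left ⇒ in A — A clear, B dirty
t=6 Left ⇒ in A — A clear, B dirty

in A — A clear, B dirty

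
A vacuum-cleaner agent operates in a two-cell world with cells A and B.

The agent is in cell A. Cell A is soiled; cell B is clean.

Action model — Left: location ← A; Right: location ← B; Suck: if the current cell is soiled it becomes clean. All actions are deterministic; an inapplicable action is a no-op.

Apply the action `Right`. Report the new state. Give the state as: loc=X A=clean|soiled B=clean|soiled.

start: loc=A A=soiled B=clean
1. Right → loc=B A=soiled B=clean

loc=B A=soiled B=clean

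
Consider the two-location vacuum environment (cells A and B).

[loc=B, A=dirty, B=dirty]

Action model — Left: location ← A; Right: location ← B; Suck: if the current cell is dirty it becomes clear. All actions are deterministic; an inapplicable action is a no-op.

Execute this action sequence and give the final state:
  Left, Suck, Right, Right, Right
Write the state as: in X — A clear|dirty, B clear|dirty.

in B — A clear, B dirty

step 1/5 (Left): in A — A dirty, B dirty
step 2/5 (Suck): in A — A clear, B dirty
step 3/5 (Right): in B — A clear, B dirty
step 4/5 (Right): in B — A clear, B dirty
step 5/5 (Right): in B — A clear, B dirty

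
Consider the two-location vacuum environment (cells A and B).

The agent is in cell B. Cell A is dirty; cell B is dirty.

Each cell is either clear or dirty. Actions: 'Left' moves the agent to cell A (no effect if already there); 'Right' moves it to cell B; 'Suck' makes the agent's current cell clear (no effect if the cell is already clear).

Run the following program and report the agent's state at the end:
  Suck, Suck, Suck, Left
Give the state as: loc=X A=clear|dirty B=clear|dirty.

loc=A A=dirty B=clear

[1] after Suck: loc=B A=dirty B=clear
[2] after Suck: loc=B A=dirty B=clear
[3] after Suck: loc=B A=dirty B=clear
[4] after Left: loc=A A=dirty B=clear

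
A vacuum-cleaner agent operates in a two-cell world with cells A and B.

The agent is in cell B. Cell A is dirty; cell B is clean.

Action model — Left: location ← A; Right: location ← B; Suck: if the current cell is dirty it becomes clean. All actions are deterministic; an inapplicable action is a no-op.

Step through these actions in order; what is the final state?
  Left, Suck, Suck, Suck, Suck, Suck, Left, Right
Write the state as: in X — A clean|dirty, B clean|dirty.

t=1 Left ⇒ in A — A dirty, B clean
t=2 Suck ⇒ in A — A clean, B clean
t=3 Suck ⇒ in A — A clean, B clean
t=4 Suck ⇒ in A — A clean, B clean
t=5 Suck ⇒ in A — A clean, B clean
t=6 Suck ⇒ in A — A clean, B clean
t=7 Left ⇒ in A — A clean, B clean
t=8 Right ⇒ in B — A clean, B clean

in B — A clean, B clean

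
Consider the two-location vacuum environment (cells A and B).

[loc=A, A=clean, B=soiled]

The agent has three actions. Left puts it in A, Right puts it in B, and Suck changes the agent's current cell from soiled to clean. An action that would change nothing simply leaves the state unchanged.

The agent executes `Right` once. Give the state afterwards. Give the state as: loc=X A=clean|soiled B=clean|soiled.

loc=B A=clean B=soiled

start: loc=A A=clean B=soiled
[1] after Right: loc=B A=clean B=soiled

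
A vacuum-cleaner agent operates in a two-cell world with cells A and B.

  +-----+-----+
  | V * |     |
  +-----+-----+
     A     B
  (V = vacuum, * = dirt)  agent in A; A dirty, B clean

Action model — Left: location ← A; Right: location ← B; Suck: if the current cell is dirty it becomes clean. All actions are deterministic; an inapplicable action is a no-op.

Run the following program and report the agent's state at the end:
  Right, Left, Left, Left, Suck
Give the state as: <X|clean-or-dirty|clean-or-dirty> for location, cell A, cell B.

t=1 Right ⇒ <B|dirty|clean>
t=2 Left ⇒ <A|dirty|clean>
t=3 Left ⇒ <A|dirty|clean>
t=4 Left ⇒ <A|dirty|clean>
t=5 Suck ⇒ <A|clean|clean>

<A|clean|clean>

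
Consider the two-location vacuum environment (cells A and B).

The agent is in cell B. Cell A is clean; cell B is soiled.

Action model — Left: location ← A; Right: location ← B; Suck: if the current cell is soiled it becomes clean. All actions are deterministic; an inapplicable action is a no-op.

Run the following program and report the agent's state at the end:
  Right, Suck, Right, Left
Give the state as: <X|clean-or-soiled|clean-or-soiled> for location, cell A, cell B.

t=1 Right ⇒ <B|clean|soiled>
t=2 Suck ⇒ <B|clean|clean>
t=3 Right ⇒ <B|clean|clean>
t=4 Left ⇒ <A|clean|clean>

<A|clean|clean>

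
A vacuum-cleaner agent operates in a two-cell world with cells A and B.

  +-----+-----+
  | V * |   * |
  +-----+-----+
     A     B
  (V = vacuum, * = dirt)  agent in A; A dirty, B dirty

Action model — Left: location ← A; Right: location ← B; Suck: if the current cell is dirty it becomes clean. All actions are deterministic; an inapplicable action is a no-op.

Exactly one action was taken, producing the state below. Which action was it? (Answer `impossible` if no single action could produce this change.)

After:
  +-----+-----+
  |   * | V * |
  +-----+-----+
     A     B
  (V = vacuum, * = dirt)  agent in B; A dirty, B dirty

try  Left: in A — A dirty, B dirty
try Right: in B — A dirty, B dirty  ← match
try  Suck: in A — A clean, B dirty

Right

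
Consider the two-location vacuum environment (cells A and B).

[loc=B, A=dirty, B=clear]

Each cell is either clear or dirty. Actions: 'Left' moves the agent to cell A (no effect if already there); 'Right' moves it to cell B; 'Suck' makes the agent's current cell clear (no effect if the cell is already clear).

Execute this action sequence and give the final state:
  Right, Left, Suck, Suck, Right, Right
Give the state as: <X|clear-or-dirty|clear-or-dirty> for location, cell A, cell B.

t=1 Right ⇒ <B|dirty|clear>
t=2 Left ⇒ <A|dirty|clear>
t=3 Suck ⇒ <A|clear|clear>
t=4 Suck ⇒ <A|clear|clear>
t=5 Right ⇒ <B|clear|clear>
t=6 Right ⇒ <B|clear|clear>

<B|clear|clear>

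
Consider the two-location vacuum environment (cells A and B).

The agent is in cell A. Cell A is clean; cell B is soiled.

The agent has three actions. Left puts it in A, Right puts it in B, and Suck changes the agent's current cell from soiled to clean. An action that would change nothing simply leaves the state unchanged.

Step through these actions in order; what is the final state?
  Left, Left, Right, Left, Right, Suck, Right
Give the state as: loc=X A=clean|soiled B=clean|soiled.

1. Left → loc=A A=clean B=soiled
2. Left → loc=A A=clean B=soiled
3. Right → loc=B A=clean B=soiled
4. Left → loc=A A=clean B=soiled
5. Right → loc=B A=clean B=soiled
6. Suck → loc=B A=clean B=clean
7. Right → loc=B A=clean B=clean

loc=B A=clean B=clean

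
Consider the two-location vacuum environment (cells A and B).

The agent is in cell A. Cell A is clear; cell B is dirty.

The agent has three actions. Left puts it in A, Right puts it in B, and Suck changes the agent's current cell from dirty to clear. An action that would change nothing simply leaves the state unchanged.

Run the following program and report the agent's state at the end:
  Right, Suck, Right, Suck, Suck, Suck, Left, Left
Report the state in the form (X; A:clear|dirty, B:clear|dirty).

Right (#1): (B; A:clear, B:dirty)
Suck (#2): (B; A:clear, B:clear)
Right (#3): (B; A:clear, B:clear)
Suck (#4): (B; A:clear, B:clear)
Suck (#5): (B; A:clear, B:clear)
Suck (#6): (B; A:clear, B:clear)
Left (#7): (A; A:clear, B:clear)
Left (#8): (A; A:clear, B:clear)

(A; A:clear, B:clear)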